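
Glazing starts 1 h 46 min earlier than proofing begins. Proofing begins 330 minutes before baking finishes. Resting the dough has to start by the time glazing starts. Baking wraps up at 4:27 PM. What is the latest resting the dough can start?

Proofing starts at 4:27 PM − 330 min = 10:57 AM.
Glazing starts at 10:57 AM − 106 min = 9:11 AM.
Resting the dough is bounded by glazing, so the latest it can start is 9:11 AM.

9:11 AM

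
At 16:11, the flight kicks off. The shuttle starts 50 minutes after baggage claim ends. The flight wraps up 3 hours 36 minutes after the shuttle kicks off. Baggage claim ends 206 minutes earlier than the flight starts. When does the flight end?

Baggage claim ends at 16:11 − 206 min = 12:45.
The shuttle starts at 12:45 + 50 min = 13:35.
The flight ends at 13:35 + 216 min = 17:11.

17:11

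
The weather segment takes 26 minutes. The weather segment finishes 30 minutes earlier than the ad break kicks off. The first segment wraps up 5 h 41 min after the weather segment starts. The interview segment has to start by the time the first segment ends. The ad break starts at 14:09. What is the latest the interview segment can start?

18:54

The weather segment ends at 14:09 − 30 min = 13:39.
The weather segment starts at 13:39 − 26 min = 13:13.
The first segment ends at 13:13 + 341 min = 18:54.
The interview segment is bounded by the first segment, so the latest it can start is 18:54.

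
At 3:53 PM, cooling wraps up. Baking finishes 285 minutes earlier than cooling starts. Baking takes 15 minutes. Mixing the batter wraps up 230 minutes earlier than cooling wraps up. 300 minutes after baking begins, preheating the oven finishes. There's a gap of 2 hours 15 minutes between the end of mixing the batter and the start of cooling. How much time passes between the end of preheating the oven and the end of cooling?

1 h 35 min

Mixing the batter ends at 3:53 PM − 230 min = 12:03 PM.
Cooling starts at 12:03 PM + 135 min = 2:18 PM.
Baking ends at 2:18 PM − 285 min = 9:33 AM.
Baking starts at 9:33 AM − 15 min = 9:18 AM.
Preheating the oven ends at 9:18 AM + 300 min = 2:18 PM.
From 2:18 PM to 3:53 PM is 1 h 35 min.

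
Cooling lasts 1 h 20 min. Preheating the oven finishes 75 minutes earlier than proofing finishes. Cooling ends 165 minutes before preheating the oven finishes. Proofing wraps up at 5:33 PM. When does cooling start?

Preheating the oven ends at 5:33 PM − 75 min = 4:18 PM.
Cooling ends at 4:18 PM − 165 min = 1:33 PM.
Cooling starts at 1:33 PM − 80 min = 12:13 PM.

12:13 PM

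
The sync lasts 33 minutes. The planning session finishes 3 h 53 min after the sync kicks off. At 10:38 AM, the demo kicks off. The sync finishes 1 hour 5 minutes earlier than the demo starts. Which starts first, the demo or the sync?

the sync

The sync ends at 10:38 AM − 65 min = 9:33 AM.
The sync starts at 9:33 AM − 33 min = 9:00 AM.
The demo starts at 10:38 AM and the sync starts at 9:00 AM, so the sync is first.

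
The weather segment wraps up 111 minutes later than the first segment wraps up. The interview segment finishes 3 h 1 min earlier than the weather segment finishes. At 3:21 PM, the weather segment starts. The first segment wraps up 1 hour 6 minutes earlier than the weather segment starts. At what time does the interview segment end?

1:05 PM

The first segment ends at 3:21 PM − 66 min = 2:15 PM.
The weather segment ends at 2:15 PM + 111 min = 4:06 PM.
The interview segment ends at 4:06 PM − 181 min = 1:05 PM.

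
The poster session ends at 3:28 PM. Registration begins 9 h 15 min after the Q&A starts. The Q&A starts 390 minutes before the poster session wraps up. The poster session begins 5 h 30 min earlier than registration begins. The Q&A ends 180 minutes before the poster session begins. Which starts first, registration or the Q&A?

The Q&A starts at 3:28 PM − 390 min = 8:58 AM.
Registration starts at 8:58 AM + 555 min = 6:13 PM.
Registration starts at 6:13 PM and the Q&A starts at 8:58 AM, so the Q&A is first.

the Q&A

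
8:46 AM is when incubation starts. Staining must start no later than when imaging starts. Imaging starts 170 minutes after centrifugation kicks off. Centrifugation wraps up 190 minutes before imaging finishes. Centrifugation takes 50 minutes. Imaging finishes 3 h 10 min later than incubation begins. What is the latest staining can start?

Imaging ends at 8:46 AM + 190 min = 11:56 AM.
Centrifugation ends at 11:56 AM − 190 min = 8:46 AM.
Centrifugation starts at 8:46 AM − 50 min = 7:56 AM.
Imaging starts at 7:56 AM + 170 min = 10:46 AM.
Staining is bounded by imaging, so the latest it can start is 10:46 AM.

10:46 AM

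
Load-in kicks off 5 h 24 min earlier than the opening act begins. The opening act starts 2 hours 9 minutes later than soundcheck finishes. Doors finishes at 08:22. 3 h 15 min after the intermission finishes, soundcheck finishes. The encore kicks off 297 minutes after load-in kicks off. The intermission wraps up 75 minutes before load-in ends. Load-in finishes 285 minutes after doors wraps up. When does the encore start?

16:49

Load-in ends at 08:22 + 285 min = 13:07.
The intermission ends at 13:07 − 75 min = 11:52.
Soundcheck ends at 11:52 + 195 min = 15:07.
The opening act starts at 15:07 + 129 min = 17:16.
Load-in starts at 17:16 − 324 min = 11:52.
The encore starts at 11:52 + 297 min = 16:49.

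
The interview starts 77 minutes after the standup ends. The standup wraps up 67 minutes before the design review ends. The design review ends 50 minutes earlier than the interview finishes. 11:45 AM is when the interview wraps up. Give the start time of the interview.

11:05 AM

The design review ends at 11:45 AM − 50 min = 10:55 AM.
The standup ends at 10:55 AM − 67 min = 9:48 AM.
The interview starts at 9:48 AM + 77 min = 11:05 AM.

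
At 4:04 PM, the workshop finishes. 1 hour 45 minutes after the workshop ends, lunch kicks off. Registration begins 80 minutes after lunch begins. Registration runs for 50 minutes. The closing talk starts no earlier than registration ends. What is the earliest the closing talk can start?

7:59 PM

Lunch starts at 4:04 PM + 105 min = 5:49 PM.
Registration starts at 5:49 PM + 80 min = 7:09 PM.
Registration ends at 7:09 PM + 50 min = 7:59 PM.
The closing talk is bounded by registration, so the earliest it can start is 7:59 PM.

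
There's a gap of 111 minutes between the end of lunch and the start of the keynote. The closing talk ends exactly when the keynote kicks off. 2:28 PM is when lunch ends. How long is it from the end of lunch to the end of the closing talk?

1 h 51 min

The keynote starts at 2:28 PM + 111 min = 4:19 PM.
So the closing talk ends at 4:19 PM.
From 2:28 PM to 4:19 PM is 1 h 51 min.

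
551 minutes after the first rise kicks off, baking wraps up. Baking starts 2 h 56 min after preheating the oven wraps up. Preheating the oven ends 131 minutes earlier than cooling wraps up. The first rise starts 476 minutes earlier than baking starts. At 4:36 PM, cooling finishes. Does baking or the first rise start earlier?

Preheating the oven ends at 4:36 PM − 131 min = 2:25 PM.
Baking starts at 2:25 PM + 176 min = 5:21 PM.
The first rise starts at 5:21 PM − 476 min = 9:25 AM.
Baking starts at 5:21 PM and the first rise starts at 9:25 AM, so the first rise is first.

the first rise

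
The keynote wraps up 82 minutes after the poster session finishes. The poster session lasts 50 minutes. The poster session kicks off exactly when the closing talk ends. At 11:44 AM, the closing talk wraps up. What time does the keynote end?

The poster session starts at 11:44 AM.
The poster session ends at 11:44 AM + 50 min = 12:34 PM.
The keynote ends at 12:34 PM + 82 min = 1:56 PM.

1:56 PM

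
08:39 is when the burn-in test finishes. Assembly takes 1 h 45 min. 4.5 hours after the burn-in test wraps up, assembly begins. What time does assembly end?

Assembly starts at 08:39 + 270 min = 13:09.
Assembly ends at 13:09 + 105 min = 14:54.

14:54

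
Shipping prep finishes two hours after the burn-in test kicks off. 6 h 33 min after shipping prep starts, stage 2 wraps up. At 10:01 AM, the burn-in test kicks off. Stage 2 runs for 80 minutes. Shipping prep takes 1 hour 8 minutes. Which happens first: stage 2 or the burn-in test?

Shipping prep ends at 10:01 AM + 120 min = 12:01 PM.
Shipping prep starts at 12:01 PM − 68 min = 10:53 AM.
Stage 2 ends at 10:53 AM + 393 min = 5:26 PM.
Stage 2 starts at 5:26 PM − 80 min = 4:06 PM.
Stage 2 starts at 4:06 PM and the burn-in test starts at 10:01 AM, so the burn-in test is first.

the burn-in test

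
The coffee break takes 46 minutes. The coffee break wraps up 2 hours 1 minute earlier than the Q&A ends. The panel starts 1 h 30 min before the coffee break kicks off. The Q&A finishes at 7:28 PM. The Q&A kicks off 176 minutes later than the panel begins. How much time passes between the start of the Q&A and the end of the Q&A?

1 h 21 min

The coffee break ends at 7:28 PM − 121 min = 5:27 PM.
The coffee break starts at 5:27 PM − 46 min = 4:41 PM.
The panel starts at 4:41 PM − 90 min = 3:11 PM.
The Q&A starts at 3:11 PM + 176 min = 6:07 PM.
From 6:07 PM to 7:28 PM is 1 h 21 min.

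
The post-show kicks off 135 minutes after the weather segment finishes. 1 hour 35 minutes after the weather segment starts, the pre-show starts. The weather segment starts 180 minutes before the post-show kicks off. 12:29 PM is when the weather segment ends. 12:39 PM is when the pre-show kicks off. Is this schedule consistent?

No

The post-show starts at 12:29 PM + 135 min = 2:44 PM.
The weather segment starts at 2:44 PM − 180 min = 11:44 AM.
The pre-show starts at 11:44 AM + 95 min = 1:19 PM.
But the pre-show is also said to start at 12:39 PM — a 40-minute conflict.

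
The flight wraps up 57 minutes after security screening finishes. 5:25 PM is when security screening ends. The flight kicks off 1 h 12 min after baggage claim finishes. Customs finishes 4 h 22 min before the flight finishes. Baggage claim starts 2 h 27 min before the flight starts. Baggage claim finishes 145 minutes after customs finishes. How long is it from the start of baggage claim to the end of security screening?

135 minutes

The flight ends at 5:25 PM + 57 min = 6:22 PM.
Customs ends at 6:22 PM − 262 min = 2:00 PM.
Baggage claim ends at 2:00 PM + 145 min = 4:25 PM.
The flight starts at 4:25 PM + 72 min = 5:37 PM.
Baggage claim starts at 5:37 PM − 147 min = 3:10 PM.
From 3:10 PM to 5:25 PM is 135 minutes.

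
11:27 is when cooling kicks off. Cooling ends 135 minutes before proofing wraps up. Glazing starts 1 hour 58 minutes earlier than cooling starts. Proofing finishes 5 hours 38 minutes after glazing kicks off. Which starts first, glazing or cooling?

Glazing starts at 11:27 − 118 min = 09:29.
Glazing starts at 09:29 and cooling starts at 11:27, so glazing is first.

glazing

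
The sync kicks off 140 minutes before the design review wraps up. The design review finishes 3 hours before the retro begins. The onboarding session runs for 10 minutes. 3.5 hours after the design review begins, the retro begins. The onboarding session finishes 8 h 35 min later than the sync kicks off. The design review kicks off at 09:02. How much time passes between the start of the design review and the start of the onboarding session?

The retro starts at 09:02 + 210 min = 12:32.
The design review ends at 12:32 − 180 min = 09:32.
The sync starts at 09:32 − 140 min = 07:12.
The onboarding session ends at 07:12 + 515 min = 15:47.
The onboarding session starts at 15:47 − 10 min = 15:37.
From 09:02 to 15:37 is 6 hours 35 minutes.

6 hours 35 minutes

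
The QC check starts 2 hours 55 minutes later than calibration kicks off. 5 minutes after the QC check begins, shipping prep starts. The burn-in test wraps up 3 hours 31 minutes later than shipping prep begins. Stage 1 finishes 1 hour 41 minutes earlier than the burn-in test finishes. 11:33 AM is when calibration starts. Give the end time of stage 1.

The QC check starts at 11:33 AM + 175 min = 2:28 PM.
Shipping prep starts at 2:28 PM + 5 min = 2:33 PM.
The burn-in test ends at 2:33 PM + 211 min = 6:04 PM.
Stage 1 ends at 6:04 PM − 101 min = 4:23 PM.

4:23 PM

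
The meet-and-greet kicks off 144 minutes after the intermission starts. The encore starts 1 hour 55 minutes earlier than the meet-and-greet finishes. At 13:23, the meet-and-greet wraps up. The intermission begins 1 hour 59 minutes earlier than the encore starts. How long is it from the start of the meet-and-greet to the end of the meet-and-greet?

90 minutes

The encore starts at 13:23 − 115 min = 11:28.
The intermission starts at 11:28 − 119 min = 09:29.
The meet-and-greet starts at 09:29 + 144 min = 11:53.
From 11:53 to 13:23 is 90 minutes.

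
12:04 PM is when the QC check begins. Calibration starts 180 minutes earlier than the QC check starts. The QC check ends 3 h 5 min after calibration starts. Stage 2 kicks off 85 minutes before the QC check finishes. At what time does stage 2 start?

10:44 AM

Calibration starts at 12:04 PM − 180 min = 9:04 AM.
The QC check ends at 9:04 AM + 185 min = 12:09 PM.
Stage 2 starts at 12:09 PM − 85 min = 10:44 AM.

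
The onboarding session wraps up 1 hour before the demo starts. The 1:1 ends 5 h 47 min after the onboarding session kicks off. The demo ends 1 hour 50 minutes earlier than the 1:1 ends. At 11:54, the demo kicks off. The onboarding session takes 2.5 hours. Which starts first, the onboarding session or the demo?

the onboarding session

The onboarding session ends at 11:54 − 60 min = 10:54.
The onboarding session starts at 10:54 − 150 min = 08:24.
The onboarding session starts at 08:24 and the demo starts at 11:54, so the onboarding session is first.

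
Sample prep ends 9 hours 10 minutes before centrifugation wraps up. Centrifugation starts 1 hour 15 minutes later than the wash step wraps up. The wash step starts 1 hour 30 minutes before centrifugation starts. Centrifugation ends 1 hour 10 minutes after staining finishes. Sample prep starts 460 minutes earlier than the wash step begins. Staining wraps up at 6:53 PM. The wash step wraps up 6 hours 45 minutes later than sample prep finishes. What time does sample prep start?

Centrifugation ends at 6:53 PM + 70 min = 8:03 PM.
Sample prep ends at 8:03 PM − 550 min = 10:53 AM.
The wash step ends at 10:53 AM + 405 min = 5:38 PM.
Centrifugation starts at 5:38 PM + 75 min = 6:53 PM.
The wash step starts at 6:53 PM − 90 min = 5:23 PM.
Sample prep starts at 5:23 PM − 460 min = 9:43 AM.

9:43 AM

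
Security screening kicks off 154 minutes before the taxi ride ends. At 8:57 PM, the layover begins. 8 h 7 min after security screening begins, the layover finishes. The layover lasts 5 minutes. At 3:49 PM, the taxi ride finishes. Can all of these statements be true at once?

No

Security screening starts at 3:49 PM − 154 min = 1:15 PM.
The layover ends at 1:15 PM + 487 min = 9:22 PM.
The layover starts at 9:22 PM − 5 min = 9:17 PM.
But the layover is also said to start at 8:57 PM — a 20-minute conflict.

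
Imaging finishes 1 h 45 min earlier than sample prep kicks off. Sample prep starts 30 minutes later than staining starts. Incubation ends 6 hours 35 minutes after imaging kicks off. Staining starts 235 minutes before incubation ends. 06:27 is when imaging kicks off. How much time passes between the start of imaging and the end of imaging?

Incubation ends at 06:27 + 395 min = 13:02.
Staining starts at 13:02 − 235 min = 09:07.
Sample prep starts at 09:07 + 30 min = 09:37.
Imaging ends at 09:37 − 105 min = 07:52.
From 06:27 to 07:52 is 1 h 25 min.

1 h 25 min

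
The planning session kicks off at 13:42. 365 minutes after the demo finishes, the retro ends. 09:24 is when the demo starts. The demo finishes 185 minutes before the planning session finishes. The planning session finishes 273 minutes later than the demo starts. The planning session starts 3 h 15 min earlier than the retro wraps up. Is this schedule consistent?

Yes

The planning session ends at 09:24 + 273 min = 13:57.
The demo ends at 13:57 − 185 min = 10:52.
The retro ends at 10:52 + 365 min = 16:57.
The planning session starts at 16:57 − 195 min = 13:42.
That matches the stated 13:42, so the schedule is consistent.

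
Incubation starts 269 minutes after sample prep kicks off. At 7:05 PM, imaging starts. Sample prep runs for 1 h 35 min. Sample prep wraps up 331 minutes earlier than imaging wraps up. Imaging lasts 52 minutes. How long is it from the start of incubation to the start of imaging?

1 h 45 min

Imaging ends at 7:05 PM + 52 min = 7:57 PM.
Sample prep ends at 7:57 PM − 331 min = 2:26 PM.
Sample prep starts at 2:26 PM − 95 min = 12:51 PM.
Incubation starts at 12:51 PM + 269 min = 5:20 PM.
From 5:20 PM to 7:05 PM is 1 h 45 min.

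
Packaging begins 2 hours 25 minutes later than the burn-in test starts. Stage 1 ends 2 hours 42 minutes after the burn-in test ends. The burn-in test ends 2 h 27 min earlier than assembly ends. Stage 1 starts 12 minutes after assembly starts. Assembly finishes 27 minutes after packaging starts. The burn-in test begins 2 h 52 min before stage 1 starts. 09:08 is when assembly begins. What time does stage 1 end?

Stage 1 starts at 09:08 + 12 min = 09:20.
The burn-in test starts at 09:20 − 172 min = 06:28.
Packaging starts at 06:28 + 145 min = 08:53.
Assembly ends at 08:53 + 27 min = 09:20.
The burn-in test ends at 09:20 − 147 min = 06:53.
Stage 1 ends at 06:53 + 162 min = 09:35.

09:35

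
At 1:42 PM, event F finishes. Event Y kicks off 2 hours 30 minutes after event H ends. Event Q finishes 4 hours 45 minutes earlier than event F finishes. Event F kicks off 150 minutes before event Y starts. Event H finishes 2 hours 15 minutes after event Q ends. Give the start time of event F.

11:12 AM

Event Q ends at 1:42 PM − 285 min = 8:57 AM.
Event H ends at 8:57 AM + 135 min = 11:12 AM.
Event Y starts at 11:12 AM + 150 min = 1:42 PM.
Event F starts at 1:42 PM − 150 min = 11:12 AM.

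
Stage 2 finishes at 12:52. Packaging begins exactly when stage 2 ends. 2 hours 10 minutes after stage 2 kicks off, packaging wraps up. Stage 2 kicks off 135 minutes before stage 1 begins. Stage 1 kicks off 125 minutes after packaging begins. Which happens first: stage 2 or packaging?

stage 2

Packaging starts at 12:52.
Stage 1 starts at 12:52 + 125 min = 14:57.
Stage 2 starts at 14:57 − 135 min = 12:42.
Stage 2 starts at 12:42 and packaging starts at 12:52, so stage 2 is first.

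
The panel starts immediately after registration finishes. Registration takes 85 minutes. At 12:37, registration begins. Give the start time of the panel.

Registration ends at 12:37 + 85 min = 14:02.
So the panel starts at 14:02.

14:02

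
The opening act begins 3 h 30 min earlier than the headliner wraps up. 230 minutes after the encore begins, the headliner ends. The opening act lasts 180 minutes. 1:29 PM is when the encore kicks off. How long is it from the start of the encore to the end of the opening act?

The headliner ends at 1:29 PM + 230 min = 5:19 PM.
The opening act starts at 5:19 PM − 210 min = 1:49 PM.
The opening act ends at 1:49 PM + 180 min = 4:49 PM.
From 1:29 PM to 4:49 PM is 3 hours 20 minutes.

3 hours 20 minutes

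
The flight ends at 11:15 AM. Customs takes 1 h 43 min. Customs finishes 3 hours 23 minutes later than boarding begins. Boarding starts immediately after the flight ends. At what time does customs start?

12:55 PM

Boarding starts at 11:15 AM.
Customs ends at 11:15 AM + 203 min = 2:38 PM.
Customs starts at 2:38 PM − 103 min = 12:55 PM.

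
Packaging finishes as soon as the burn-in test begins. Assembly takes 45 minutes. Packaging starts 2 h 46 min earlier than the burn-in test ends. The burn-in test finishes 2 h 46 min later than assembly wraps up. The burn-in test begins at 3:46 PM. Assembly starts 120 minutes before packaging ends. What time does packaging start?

2:31 PM

Packaging ends at 3:46 PM.
Assembly starts at 3:46 PM − 120 min = 1:46 PM.
Assembly ends at 1:46 PM + 45 min = 2:31 PM.
The burn-in test ends at 2:31 PM + 166 min = 5:17 PM.
Packaging starts at 5:17 PM − 166 min = 2:31 PM.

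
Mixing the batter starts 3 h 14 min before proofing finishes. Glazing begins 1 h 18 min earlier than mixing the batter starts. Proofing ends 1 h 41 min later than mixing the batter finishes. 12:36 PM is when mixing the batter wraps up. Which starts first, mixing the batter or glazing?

Proofing ends at 12:36 PM + 101 min = 2:17 PM.
Mixing the batter starts at 2:17 PM − 194 min = 11:03 AM.
Glazing starts at 11:03 AM − 78 min = 9:45 AM.
Mixing the batter starts at 11:03 AM and glazing starts at 9:45 AM, so glazing is first.

glazing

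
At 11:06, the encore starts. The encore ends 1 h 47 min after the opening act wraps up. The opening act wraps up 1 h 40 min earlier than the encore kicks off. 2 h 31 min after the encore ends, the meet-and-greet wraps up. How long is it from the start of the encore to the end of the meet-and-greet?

2 hours 38 minutes

The opening act ends at 11:06 − 100 min = 09:26.
The encore ends at 09:26 + 107 min = 11:13.
The meet-and-greet ends at 11:13 + 151 min = 13:44.
From 11:06 to 13:44 is 2 hours 38 minutes.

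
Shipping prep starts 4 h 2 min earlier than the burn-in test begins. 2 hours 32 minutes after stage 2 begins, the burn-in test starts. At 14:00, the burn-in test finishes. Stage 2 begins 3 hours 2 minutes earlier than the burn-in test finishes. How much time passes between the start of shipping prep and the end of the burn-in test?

Stage 2 starts at 14:00 − 182 min = 10:58.
The burn-in test starts at 10:58 + 152 min = 13:30.
Shipping prep starts at 13:30 − 242 min = 09:28.
From 09:28 to 14:00 is 272 minutes.

272 minutes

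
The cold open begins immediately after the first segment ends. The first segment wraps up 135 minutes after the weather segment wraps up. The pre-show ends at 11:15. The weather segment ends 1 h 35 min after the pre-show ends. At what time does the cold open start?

The weather segment ends at 11:15 + 95 min = 12:50.
The first segment ends at 12:50 + 135 min = 15:05.
So the cold open starts at 15:05.

15:05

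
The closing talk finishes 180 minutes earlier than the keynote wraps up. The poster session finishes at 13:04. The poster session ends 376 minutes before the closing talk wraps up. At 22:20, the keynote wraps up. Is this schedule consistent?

Yes

The closing talk ends at 22:20 − 180 min = 19:20.
The poster session ends at 19:20 − 376 min = 13:04.
That matches the stated 13:04, so the schedule is consistent.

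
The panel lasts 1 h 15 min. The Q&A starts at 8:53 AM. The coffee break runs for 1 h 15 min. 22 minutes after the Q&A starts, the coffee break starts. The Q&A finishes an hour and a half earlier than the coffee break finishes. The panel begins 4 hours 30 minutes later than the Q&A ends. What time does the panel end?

The coffee break starts at 8:53 AM + 22 min = 9:15 AM.
The coffee break ends at 9:15 AM + 75 min = 10:30 AM.
The Q&A ends at 10:30 AM − 90 min = 9:00 AM.
The panel starts at 9:00 AM + 270 min = 1:30 PM.
The panel ends at 1:30 PM + 75 min = 2:45 PM.

2:45 PM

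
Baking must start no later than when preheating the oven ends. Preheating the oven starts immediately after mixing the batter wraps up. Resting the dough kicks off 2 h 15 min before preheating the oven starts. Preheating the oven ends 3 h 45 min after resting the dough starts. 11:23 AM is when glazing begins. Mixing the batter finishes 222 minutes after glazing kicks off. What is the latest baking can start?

Mixing the batter ends at 11:23 AM + 222 min = 3:05 PM.
So preheating the oven starts at 3:05 PM.
Resting the dough starts at 3:05 PM − 135 min = 12:50 PM.
Preheating the oven ends at 12:50 PM + 225 min = 4:35 PM.
Baking is bounded by preheating the oven, so the latest it can start is 4:35 PM.

4:35 PM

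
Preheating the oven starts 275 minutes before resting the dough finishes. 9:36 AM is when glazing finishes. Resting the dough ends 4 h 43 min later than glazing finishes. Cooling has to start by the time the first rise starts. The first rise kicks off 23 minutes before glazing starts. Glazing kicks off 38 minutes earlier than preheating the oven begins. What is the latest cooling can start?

8:43 AM

Resting the dough ends at 9:36 AM + 283 min = 2:19 PM.
Preheating the oven starts at 2:19 PM − 275 min = 9:44 AM.
Glazing starts at 9:44 AM − 38 min = 9:06 AM.
The first rise starts at 9:06 AM − 23 min = 8:43 AM.
Cooling is bounded by the first rise, so the latest it can start is 8:43 AM.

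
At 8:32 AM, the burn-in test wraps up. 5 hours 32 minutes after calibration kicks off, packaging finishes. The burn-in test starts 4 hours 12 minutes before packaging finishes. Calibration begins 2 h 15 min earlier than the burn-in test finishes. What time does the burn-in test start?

Calibration starts at 8:32 AM − 135 min = 6:17 AM.
Packaging ends at 6:17 AM + 332 min = 11:49 AM.
The burn-in test starts at 11:49 AM − 252 min = 7:37 AM.

7:37 AM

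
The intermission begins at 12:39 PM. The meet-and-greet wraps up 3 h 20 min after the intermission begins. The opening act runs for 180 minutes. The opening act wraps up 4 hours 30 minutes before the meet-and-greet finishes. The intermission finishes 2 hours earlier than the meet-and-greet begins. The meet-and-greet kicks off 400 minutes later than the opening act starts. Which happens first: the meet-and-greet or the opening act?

The meet-and-greet ends at 12:39 PM + 200 min = 3:59 PM.
The opening act ends at 3:59 PM − 270 min = 11:29 AM.
The opening act starts at 11:29 AM − 180 min = 8:29 AM.
The meet-and-greet starts at 8:29 AM + 400 min = 3:09 PM.
The meet-and-greet starts at 3:09 PM and the opening act starts at 8:29 AM, so the opening act is first.

the opening act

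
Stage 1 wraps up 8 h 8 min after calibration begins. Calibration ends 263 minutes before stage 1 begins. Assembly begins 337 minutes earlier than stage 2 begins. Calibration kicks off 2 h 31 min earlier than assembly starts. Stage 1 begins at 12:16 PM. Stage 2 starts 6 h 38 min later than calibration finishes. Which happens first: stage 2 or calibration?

Calibration ends at 12:16 PM − 263 min = 7:53 AM.
Stage 2 starts at 7:53 AM + 398 min = 2:31 PM.
Assembly starts at 2:31 PM − 337 min = 8:54 AM.
Calibration starts at 8:54 AM − 151 min = 6:23 AM.
Stage 2 starts at 2:31 PM and calibration starts at 6:23 AM, so calibration is first.

calibration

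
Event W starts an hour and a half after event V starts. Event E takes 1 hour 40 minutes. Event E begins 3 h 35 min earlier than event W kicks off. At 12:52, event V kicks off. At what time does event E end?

12:27

Event W starts at 12:52 + 90 min = 14:22.
Event E starts at 14:22 − 215 min = 10:47.
Event E ends at 10:47 + 100 min = 12:27.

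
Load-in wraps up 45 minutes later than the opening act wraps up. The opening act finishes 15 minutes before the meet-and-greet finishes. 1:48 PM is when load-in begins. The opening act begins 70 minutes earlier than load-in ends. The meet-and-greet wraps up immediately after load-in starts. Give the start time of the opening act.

1:08 PM

The meet-and-greet ends at 1:48 PM.
The opening act ends at 1:48 PM − 15 min = 1:33 PM.
Load-in ends at 1:33 PM + 45 min = 2:18 PM.
The opening act starts at 2:18 PM − 70 min = 1:08 PM.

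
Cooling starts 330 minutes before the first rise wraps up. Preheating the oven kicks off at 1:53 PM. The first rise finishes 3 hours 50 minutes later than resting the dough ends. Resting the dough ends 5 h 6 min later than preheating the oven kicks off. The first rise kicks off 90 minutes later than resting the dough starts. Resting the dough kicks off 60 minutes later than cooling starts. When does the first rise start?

Resting the dough ends at 1:53 PM + 306 min = 6:59 PM.
The first rise ends at 6:59 PM + 230 min = 10:49 PM.
Cooling starts at 10:49 PM − 330 min = 5:19 PM.
Resting the dough starts at 5:19 PM + 60 min = 6:19 PM.
The first rise starts at 6:19 PM + 90 min = 7:49 PM.

7:49 PM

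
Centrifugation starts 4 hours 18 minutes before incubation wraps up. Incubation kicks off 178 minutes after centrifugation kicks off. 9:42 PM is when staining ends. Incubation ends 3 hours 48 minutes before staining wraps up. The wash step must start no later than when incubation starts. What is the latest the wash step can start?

Incubation ends at 9:42 PM − 228 min = 5:54 PM.
Centrifugation starts at 5:54 PM − 258 min = 1:36 PM.
Incubation starts at 1:36 PM + 178 min = 4:34 PM.
The wash step is bounded by incubation, so the latest it can start is 4:34 PM.

4:34 PM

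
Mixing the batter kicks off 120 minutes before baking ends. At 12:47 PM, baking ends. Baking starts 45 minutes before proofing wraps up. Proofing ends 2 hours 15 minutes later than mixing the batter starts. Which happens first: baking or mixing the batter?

mixing the batter

Mixing the batter starts at 12:47 PM − 120 min = 10:47 AM.
Proofing ends at 10:47 AM + 135 min = 1:02 PM.
Baking starts at 1:02 PM − 45 min = 12:17 PM.
Baking starts at 12:17 PM and mixing the batter starts at 10:47 AM, so mixing the batter is first.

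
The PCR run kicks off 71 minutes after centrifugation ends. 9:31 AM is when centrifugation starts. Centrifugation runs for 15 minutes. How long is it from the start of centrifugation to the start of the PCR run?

86 minutes

Centrifugation ends at 9:31 AM + 15 min = 9:46 AM.
The PCR run starts at 9:46 AM + 71 min = 10:57 AM.
From 9:31 AM to 10:57 AM is 86 minutes.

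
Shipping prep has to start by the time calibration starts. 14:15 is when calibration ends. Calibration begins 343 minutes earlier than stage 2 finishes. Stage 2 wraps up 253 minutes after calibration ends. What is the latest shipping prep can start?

Stage 2 ends at 14:15 + 253 min = 18:28.
Calibration starts at 18:28 − 343 min = 12:45.
Shipping prep is bounded by calibration, so the latest it can start is 12:45.

12:45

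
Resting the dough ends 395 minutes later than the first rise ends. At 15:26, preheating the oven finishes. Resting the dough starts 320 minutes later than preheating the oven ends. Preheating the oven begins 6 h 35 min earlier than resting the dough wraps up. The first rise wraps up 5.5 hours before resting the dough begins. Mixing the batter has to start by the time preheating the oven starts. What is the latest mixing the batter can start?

15:16

Resting the dough starts at 15:26 + 320 min = 20:46.
The first rise ends at 20:46 − 330 min = 15:16.
Resting the dough ends at 15:16 + 395 min = 21:51.
Preheating the oven starts at 21:51 − 395 min = 15:16.
Mixing the batter is bounded by preheating the oven, so the latest it can start is 15:16.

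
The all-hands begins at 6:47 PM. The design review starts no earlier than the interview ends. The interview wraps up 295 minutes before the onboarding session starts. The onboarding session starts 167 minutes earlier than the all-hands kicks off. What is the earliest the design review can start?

The onboarding session starts at 6:47 PM − 167 min = 4:00 PM.
The interview ends at 4:00 PM − 295 min = 11:05 AM.
The design review is bounded by the interview, so the earliest it can start is 11:05 AM.

11:05 AM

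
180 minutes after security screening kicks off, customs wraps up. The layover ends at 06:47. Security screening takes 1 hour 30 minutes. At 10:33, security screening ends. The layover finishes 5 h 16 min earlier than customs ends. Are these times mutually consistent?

Yes

Security screening starts at 10:33 − 90 min = 09:03.
Customs ends at 09:03 + 180 min = 12:03.
The layover ends at 12:03 − 316 min = 06:47.
That matches the stated 06:47, so the schedule is consistent.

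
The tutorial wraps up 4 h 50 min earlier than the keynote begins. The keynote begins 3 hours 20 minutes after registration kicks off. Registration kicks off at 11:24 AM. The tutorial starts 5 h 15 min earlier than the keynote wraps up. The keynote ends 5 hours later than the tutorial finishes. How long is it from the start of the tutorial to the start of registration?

The keynote starts at 11:24 AM + 200 min = 2:44 PM.
The tutorial ends at 2:44 PM − 290 min = 9:54 AM.
The keynote ends at 9:54 AM + 300 min = 2:54 PM.
The tutorial starts at 2:54 PM − 315 min = 9:39 AM.
From 9:39 AM to 11:24 AM is 105 minutes.

105 minutes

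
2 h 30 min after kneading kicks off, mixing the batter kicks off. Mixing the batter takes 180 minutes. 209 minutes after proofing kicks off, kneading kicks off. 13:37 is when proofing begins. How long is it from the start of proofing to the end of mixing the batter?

Kneading starts at 13:37 + 209 min = 17:06.
Mixing the batter starts at 17:06 + 150 min = 19:36.
Mixing the batter ends at 19:36 + 180 min = 22:36.
From 13:37 to 22:36 is 8 hours 59 minutes.

8 hours 59 minutes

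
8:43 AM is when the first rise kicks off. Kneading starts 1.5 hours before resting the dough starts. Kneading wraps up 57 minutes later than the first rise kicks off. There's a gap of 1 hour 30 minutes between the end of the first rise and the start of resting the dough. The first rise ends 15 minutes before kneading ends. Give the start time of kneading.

9:25 AM

Kneading ends at 8:43 AM + 57 min = 9:40 AM.
The first rise ends at 9:40 AM − 15 min = 9:25 AM.
Resting the dough starts at 9:25 AM + 90 min = 10:55 AM.
Kneading starts at 10:55 AM − 90 min = 9:25 AM.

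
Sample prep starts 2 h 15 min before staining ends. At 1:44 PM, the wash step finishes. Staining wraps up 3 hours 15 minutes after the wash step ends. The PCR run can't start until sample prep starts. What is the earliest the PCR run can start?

Staining ends at 1:44 PM + 195 min = 4:59 PM.
Sample prep starts at 4:59 PM − 135 min = 2:44 PM.
The PCR run is bounded by sample prep, so the earliest it can start is 2:44 PM.

2:44 PM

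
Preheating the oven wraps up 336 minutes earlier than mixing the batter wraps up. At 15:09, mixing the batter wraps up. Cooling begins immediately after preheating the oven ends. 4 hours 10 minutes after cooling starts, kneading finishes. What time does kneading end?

Preheating the oven ends at 15:09 − 336 min = 09:33.
So cooling starts at 09:33.
Kneading ends at 09:33 + 250 min = 13:43.

13:43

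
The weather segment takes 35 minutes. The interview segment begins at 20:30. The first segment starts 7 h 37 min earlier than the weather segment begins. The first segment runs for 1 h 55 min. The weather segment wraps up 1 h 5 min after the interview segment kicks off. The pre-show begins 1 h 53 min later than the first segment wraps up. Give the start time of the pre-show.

The weather segment ends at 20:30 + 65 min = 21:35.
The weather segment starts at 21:35 − 35 min = 21:00.
The first segment starts at 21:00 − 457 min = 13:23.
The first segment ends at 13:23 + 115 min = 15:18.
The pre-show starts at 15:18 + 113 min = 17:11.

17:11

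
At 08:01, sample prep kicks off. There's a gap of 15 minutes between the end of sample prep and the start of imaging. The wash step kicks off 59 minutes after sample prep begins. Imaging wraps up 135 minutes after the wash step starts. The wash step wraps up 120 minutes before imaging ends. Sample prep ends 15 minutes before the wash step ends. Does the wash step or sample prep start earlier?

The wash step starts at 08:01 + 59 min = 09:00.
The wash step starts at 09:00 and sample prep starts at 08:01, so sample prep is first.

sample prep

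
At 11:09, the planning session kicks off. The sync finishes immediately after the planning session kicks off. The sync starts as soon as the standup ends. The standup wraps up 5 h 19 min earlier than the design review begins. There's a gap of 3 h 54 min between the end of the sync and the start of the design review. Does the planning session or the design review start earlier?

The sync ends at 11:09.
The design review starts at 11:09 + 234 min = 15:03.
The planning session starts at 11:09 and the design review starts at 15:03, so the planning session is first.

the planning session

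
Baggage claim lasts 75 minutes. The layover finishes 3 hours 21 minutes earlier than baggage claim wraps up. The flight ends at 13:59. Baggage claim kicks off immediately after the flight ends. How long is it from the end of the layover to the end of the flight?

Baggage claim starts at 13:59.
Baggage claim ends at 13:59 + 75 min = 15:14.
The layover ends at 15:14 − 201 min = 11:53.
From 11:53 to 13:59 is 2 h 6 min.

2 h 6 min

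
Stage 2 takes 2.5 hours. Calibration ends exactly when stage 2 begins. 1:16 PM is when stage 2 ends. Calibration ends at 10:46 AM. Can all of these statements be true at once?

Stage 2 starts at 1:16 PM − 150 min = 10:46 AM.
So calibration ends at 10:46 AM.
That matches the stated 10:46 AM, so the schedule is consistent.

Yes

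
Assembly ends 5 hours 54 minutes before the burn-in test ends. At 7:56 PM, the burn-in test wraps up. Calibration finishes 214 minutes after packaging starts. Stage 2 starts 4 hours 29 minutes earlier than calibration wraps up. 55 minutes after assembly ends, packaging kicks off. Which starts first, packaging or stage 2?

stage 2

Assembly ends at 7:56 PM − 354 min = 2:02 PM.
Packaging starts at 2:02 PM + 55 min = 2:57 PM.
Calibration ends at 2:57 PM + 214 min = 6:31 PM.
Stage 2 starts at 6:31 PM − 269 min = 2:02 PM.
Packaging starts at 2:57 PM and stage 2 starts at 2:02 PM, so stage 2 is first.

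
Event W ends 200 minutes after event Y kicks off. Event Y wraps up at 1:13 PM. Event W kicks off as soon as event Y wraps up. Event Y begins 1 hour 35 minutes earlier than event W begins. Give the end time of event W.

2:58 PM

Event W starts at 1:13 PM.
Event Y starts at 1:13 PM − 95 min = 11:38 AM.
Event W ends at 11:38 AM + 200 min = 2:58 PM.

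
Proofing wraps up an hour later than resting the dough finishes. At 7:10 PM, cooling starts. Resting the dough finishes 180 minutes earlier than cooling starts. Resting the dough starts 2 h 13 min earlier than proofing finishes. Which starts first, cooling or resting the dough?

resting the dough

Resting the dough ends at 7:10 PM − 180 min = 4:10 PM.
Proofing ends at 4:10 PM + 60 min = 5:10 PM.
Resting the dough starts at 5:10 PM − 133 min = 2:57 PM.
Cooling starts at 7:10 PM and resting the dough starts at 2:57 PM, so resting the dough is first.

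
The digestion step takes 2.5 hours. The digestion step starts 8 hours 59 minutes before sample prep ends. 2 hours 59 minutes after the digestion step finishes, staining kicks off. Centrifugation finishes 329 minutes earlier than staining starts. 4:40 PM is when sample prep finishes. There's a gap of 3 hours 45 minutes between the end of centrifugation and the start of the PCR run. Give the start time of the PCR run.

The digestion step starts at 4:40 PM − 539 min = 7:41 AM.
The digestion step ends at 7:41 AM + 150 min = 10:11 AM.
Staining starts at 10:11 AM + 179 min = 1:10 PM.
Centrifugation ends at 1:10 PM − 329 min = 7:41 AM.
The PCR run starts at 7:41 AM + 225 min = 11:26 AM.

11:26 AM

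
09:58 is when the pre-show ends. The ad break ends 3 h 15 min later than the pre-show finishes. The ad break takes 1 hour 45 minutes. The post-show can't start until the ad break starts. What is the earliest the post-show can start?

The ad break ends at 09:58 + 195 min = 13:13.
The ad break starts at 13:13 − 105 min = 11:28.
The post-show is bounded by the ad break, so the earliest it can start is 11:28.

11:28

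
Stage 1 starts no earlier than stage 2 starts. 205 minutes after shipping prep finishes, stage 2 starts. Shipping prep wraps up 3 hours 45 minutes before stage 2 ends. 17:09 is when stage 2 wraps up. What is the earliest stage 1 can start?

Shipping prep ends at 17:09 − 225 min = 13:24.
Stage 2 starts at 13:24 + 205 min = 16:49.
Stage 1 is bounded by stage 2, so the earliest it can start is 16:49.

16:49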